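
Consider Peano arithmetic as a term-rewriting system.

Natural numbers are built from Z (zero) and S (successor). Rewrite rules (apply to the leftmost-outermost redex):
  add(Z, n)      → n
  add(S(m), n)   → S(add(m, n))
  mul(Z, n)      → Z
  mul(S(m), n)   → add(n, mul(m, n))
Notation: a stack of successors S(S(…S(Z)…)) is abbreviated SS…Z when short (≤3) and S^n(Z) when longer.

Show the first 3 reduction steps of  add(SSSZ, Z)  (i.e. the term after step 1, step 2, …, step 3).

  start: add(SSSZ, Z)
  [1] S(add(SSZ, Z))
  [2] S(S(add(SZ, Z)))
  [3] S(S(S(add(Z, Z))))

Answer: after 3 steps: S(S(S(add(Z, Z))))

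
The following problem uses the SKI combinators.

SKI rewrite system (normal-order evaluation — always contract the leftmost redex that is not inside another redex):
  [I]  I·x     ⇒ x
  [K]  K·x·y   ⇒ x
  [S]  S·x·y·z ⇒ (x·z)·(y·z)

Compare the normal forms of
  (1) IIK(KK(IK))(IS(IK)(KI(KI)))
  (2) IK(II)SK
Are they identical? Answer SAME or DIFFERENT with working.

Term A:
  start: IIK(KK(IK))(IS(IK)(KI(KI)))
  step 1: IK(KK(IK))(IS(IK)(KI(KI)))
  step 2: K(KK(IK))(IS(IK)(KI(KI)))
  step 3: KK(IK)
  step 4: K

Term B:
  start: IK(II)SK
  step 1: K(II)SK
  step 2: IIK
  step 3: IK
  step 4: K

Answer: SAME — A ⇓ K, B ⇓ K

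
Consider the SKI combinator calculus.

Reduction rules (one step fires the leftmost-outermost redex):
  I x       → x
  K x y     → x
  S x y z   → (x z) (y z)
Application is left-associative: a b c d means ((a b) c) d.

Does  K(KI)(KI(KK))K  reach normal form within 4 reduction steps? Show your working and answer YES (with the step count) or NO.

Answer: YES — reaches normal form I in 2 ≤ 4 steps

Reduction:
  start: K(KI)(KI(KK))K
  →1  KIK
  →2  I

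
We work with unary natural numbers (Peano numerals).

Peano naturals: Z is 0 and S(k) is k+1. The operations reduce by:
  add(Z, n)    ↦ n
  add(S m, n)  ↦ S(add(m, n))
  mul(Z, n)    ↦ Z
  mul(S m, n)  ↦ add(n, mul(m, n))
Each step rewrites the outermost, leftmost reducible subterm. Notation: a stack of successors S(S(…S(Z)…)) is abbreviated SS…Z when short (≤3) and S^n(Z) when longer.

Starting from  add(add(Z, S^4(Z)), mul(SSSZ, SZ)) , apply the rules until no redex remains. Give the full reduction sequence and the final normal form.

Answer: normal form = S^7(Z)  (in 16 steps)

Reduction:
  start: add(add(Z, S^4(Z)), mul(SSSZ, SZ))
  step 1: add(S^4(Z), mul(SSSZ, SZ))
  step 2: S(add(SSSZ, mul(SSSZ, SZ)))
  step 3: S(S(add(SSZ, mul(SSSZ, SZ))))
  step 4: S(S(S(add(SZ, mul(SSSZ, SZ)))))
  step 5: S(S(S(S(add(Z, mul(SSSZ, SZ))))))
  step 6: S(S(S(S(mul(SSSZ, SZ)))))
  step 7: S(S(S(S(add(SZ, mul(SSZ, SZ))))))
  step 8: S(S(S(S(S(add(Z, mul(SSZ, SZ)))))))
  step 9: S(S(S(S(S(mul(SSZ, SZ))))))
  step 10: S(S(S(S(S(add(SZ, mul(SZ, SZ)))))))
  step 11: S(S(S(S(S(S(add(Z, mul(SZ, SZ))))))))
  step 12: S(S(S(S(S(S(mul(SZ, SZ)))))))
  step 13: S(S(S(S(S(S(add(SZ, mul(Z, SZ))))))))
  step 14: S(S(S(S(S(S(S(add(Z, mul(Z, SZ)))))))))
  step 15: S(S(S(S(S(S(S(mul(Z, SZ))))))))
  step 16: S^7(Z)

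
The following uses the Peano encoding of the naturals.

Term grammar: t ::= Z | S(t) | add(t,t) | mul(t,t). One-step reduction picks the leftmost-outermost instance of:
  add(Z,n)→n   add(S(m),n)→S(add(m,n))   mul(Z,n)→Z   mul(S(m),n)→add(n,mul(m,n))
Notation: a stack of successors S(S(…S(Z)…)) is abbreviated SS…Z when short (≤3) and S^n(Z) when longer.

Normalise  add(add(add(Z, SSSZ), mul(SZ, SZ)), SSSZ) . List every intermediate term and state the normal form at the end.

Answer: normal form = S^7(Z)  (in 14 steps)

Reduction:
  start: add(add(add(Z, SSSZ), mul(SZ, SZ)), SSSZ)
  step 1: add(add(SSSZ, mul(SZ, SZ)), SSSZ)
  step 2: add(S(add(SSZ, mul(SZ, SZ))), SSSZ)
  step 3: S(add(add(SSZ, mul(SZ, SZ)), SSSZ))
  step 4: S(add(S(add(SZ, mul(SZ, SZ))), SSSZ))
  step 5: S(S(add(add(SZ, mul(SZ, SZ)), SSSZ)))
  step 6: S(S(add(S(add(Z, mul(SZ, SZ))), SSSZ)))
  step 7: S(S(S(add(add(Z, mul(SZ, SZ)), SSSZ))))
  step 8: S(S(S(add(mul(SZ, SZ), SSSZ))))
  step 9: S(S(S(add(add(SZ, mul(Z, SZ)), SSSZ))))
  step 10: S(S(S(add(S(add(Z, mul(Z, SZ))), SSSZ))))
  step 11: S(S(S(S(add(add(Z, mul(Z, SZ)), SSSZ)))))
  step 12: S(S(S(S(add(mul(Z, SZ), SSSZ)))))
  step 13: S(S(S(S(add(Z, SSSZ)))))
  step 14: S^7(Z)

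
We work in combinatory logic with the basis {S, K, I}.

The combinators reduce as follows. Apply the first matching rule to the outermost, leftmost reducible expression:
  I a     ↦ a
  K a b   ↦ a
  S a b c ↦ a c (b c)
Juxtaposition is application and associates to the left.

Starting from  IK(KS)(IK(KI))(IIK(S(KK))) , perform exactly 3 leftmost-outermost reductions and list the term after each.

  start: IK(KS)(IK(KI))(IIK(S(KK)))
  [1] K(KS)(IK(KI))(IIK(S(KK)))
  [2] KS(IIK(S(KK)))
  [3] S

Answer: after 3 steps: S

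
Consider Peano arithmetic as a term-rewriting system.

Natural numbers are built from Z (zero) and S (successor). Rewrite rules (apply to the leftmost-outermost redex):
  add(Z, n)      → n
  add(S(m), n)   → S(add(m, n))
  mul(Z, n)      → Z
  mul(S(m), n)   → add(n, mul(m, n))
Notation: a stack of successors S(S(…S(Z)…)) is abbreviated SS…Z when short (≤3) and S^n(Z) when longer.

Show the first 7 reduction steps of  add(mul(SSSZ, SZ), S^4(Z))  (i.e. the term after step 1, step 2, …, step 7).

  start: add(mul(SSSZ, SZ), S^4(Z))
  step 1: add(add(SZ, mul(SSZ, SZ)), S^4(Z))
  step 2: add(S(add(Z, mul(SSZ, SZ))), S^4(Z))
  step 3: S(add(add(Z, mul(SSZ, SZ)), S^4(Z)))
  step 4: S(add(mul(SSZ, SZ), S^4(Z)))
  step 5: S(add(add(SZ, mul(SZ, SZ)), S^4(Z)))
  step 6: S(add(S(add(Z, mul(SZ, SZ))), S^4(Z)))
  step 7: S(S(add(add(Z, mul(SZ, SZ)), S^4(Z))))

Answer: after 7 steps: S(S(add(add(Z, mul(SZ, SZ)), S^4(Z))))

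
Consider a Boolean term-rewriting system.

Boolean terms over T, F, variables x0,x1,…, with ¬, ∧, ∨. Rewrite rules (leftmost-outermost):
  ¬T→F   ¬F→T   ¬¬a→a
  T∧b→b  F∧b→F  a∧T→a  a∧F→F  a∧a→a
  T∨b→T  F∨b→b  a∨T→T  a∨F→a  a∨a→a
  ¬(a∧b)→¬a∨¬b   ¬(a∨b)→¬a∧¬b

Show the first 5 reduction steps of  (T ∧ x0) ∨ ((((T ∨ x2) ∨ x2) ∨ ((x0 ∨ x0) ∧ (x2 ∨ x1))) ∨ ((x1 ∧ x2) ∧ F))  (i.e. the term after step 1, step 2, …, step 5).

Answer: after 5 steps: x0 ∨ T

Reduction:
  start: (T ∧ x0) ∨ ((((T ∨ x2) ∨ x2) ∨ ((x0 ∨ x0) ∧ (x2 ∨ x1))) ∨ ((x1 ∧ x2) ∧ F))
  step 1: x0 ∨ ((((T ∨ x2) ∨ x2) ∨ ((x0 ∨ x0) ∧ (x2 ∨ x1))) ∨ ((x1 ∧ x2) ∧ F))
  step 2: x0 ∨ (((T ∨ x2) ∨ ((x0 ∨ x0) ∧ (x2 ∨ x1))) ∨ ((x1 ∧ x2) ∧ F))
  step 3: x0 ∨ ((T ∨ ((x0 ∨ x0) ∧ (x2 ∨ x1))) ∨ ((x1 ∧ x2) ∧ F))
  step 4: x0 ∨ (T ∨ ((x1 ∧ x2) ∧ F))
  step 5: x0 ∨ T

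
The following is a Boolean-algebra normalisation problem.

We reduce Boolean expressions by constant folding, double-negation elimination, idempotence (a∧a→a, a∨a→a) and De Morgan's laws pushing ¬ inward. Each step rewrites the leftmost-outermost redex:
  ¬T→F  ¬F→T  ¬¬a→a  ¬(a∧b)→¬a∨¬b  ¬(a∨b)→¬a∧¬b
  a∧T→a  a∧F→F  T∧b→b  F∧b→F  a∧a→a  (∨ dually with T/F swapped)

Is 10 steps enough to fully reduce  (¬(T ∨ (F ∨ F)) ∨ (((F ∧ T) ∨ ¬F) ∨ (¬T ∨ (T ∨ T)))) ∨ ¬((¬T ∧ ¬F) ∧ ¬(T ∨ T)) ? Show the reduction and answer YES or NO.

  start: (¬(T ∨ (F ∨ F)) ∨ (((F ∧ T) ∨ ¬F) ∨ (¬T ∨ (T ∨ T)))) ∨ ¬((¬T ∧ ¬F) ∧ ¬(T ∨ T))
  [1] ((¬T ∧ ¬(F ∨ F)) ∨ (((F ∧ T) ∨ ¬F) ∨ (¬T ∨ (T ∨ T)))) ∨ ¬((¬T ∧ ¬F) ∧ ¬(T ∨ T))
  [2] ((F ∧ ¬(F ∨ F)) ∨ (((F ∧ T) ∨ ¬F) ∨ (¬T ∨ (T ∨ T)))) ∨ ¬((¬T ∧ ¬F) ∧ ¬(T ∨ T))
  [3] (F ∨ (((F ∧ T) ∨ ¬F) ∨ (¬T ∨ (T ∨ T)))) ∨ ¬((¬T ∧ ¬F) ∧ ¬(T ∨ T))
  [4] (((F ∧ T) ∨ ¬F) ∨ (¬T ∨ (T ∨ T))) ∨ ¬((¬T ∧ ¬F) ∧ ¬(T ∨ T))
  [5] ((F ∨ ¬F) ∨ (¬T ∨ (T ∨ T))) ∨ ¬((¬T ∧ ¬F) ∧ ¬(T ∨ T))
  [6] (¬F ∨ (¬T ∨ (T ∨ T))) ∨ ¬((¬T ∧ ¬F) ∧ ¬(T ∨ T))
  [7] (T ∨ (¬T ∨ (T ∨ T))) ∨ ¬((¬T ∧ ¬F) ∧ ¬(T ∨ T))
  [8] T ∨ ¬((¬T ∧ ¬F) ∧ ¬(T ∨ T))
  [9] T

Answer: YES — reaches normal form T in 9 ≤ 10 steps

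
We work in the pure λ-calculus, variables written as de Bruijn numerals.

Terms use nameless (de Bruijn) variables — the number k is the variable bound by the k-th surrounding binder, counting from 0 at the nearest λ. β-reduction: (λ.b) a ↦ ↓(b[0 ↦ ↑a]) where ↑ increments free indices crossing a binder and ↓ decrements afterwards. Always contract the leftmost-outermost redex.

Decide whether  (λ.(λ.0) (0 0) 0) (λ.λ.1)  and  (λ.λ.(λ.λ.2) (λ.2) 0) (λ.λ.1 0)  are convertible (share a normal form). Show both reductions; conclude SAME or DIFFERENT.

Answer: DIFFERENT — A ⇓ λ.λ.1, B ⇓ λ.0

Reduction:
Term A:
  start: (λ.(λ.0) (0 0) 0) (λ.λ.1)
  step 1: (λ.0) ((λ.λ.1) (λ.λ.1)) (λ.λ.1)
  step 2: (λ.λ.1) (λ.λ.1) (λ.λ.1)
  step 3: (λ.λ.λ.1) (λ.λ.1)
  step 4: λ.λ.1

Term B:
  start: (λ.λ.(λ.λ.2) (λ.2) 0) (λ.λ.1 0)
  step 1: λ.(λ.λ.2) (λ.λ.λ.1 0) 0
  step 2: λ.(λ.1) 0
  step 3: λ.0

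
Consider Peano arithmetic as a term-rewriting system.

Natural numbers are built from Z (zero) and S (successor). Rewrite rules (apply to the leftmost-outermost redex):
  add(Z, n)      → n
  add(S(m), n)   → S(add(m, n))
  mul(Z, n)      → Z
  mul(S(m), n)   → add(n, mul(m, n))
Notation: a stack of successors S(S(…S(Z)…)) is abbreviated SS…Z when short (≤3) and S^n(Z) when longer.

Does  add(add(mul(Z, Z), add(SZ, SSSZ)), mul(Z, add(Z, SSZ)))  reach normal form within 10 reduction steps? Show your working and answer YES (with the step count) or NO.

  start: add(add(mul(Z, Z), add(SZ, SSSZ)), mul(Z, add(Z, SSZ)))
  step 1: add(add(Z, add(SZ, SSSZ)), mul(Z, add(Z, SSZ)))
  step 2: add(add(SZ, SSSZ), mul(Z, add(Z, SSZ)))
  step 3: add(S(add(Z, SSSZ)), mul(Z, add(Z, SSZ)))
  step 4: S(add(add(Z, SSSZ), mul(Z, add(Z, SSZ))))
  step 5: S(add(SSSZ, mul(Z, add(Z, SSZ))))
  step 6: S(S(add(SSZ, mul(Z, add(Z, SSZ)))))
  step 7: S(S(S(add(SZ, mul(Z, add(Z, SSZ))))))
  step 8: S(S(S(S(add(Z, mul(Z, add(Z, SSZ)))))))
  step 9: S(S(S(S(mul(Z, add(Z, SSZ))))))
  step 10: S^4(Z)

Answer: YES — reaches normal form S^4(Z) in 10 ≤ 10 steps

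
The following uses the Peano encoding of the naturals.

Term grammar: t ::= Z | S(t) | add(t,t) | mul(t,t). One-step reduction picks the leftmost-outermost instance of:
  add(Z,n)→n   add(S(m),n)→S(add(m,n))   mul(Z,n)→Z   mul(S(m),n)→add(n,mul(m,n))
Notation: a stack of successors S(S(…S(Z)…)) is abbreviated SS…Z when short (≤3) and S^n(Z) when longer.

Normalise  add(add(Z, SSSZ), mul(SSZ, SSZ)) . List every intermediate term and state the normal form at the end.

  start: add(add(Z, SSSZ), mul(SSZ, SSZ))
  [1] add(SSSZ, mul(SSZ, SSZ))
  [2] S(add(SSZ, mul(SSZ, SSZ)))
  [3] S(S(add(SZ, mul(SSZ, SSZ))))
  [4] S(S(S(add(Z, mul(SSZ, SSZ)))))
  [5] S(S(S(mul(SSZ, SSZ))))
  [6] S(S(S(add(SSZ, mul(SZ, SSZ)))))
  [7] S(S(S(S(add(SZ, mul(SZ, SSZ))))))
  [8] S(S(S(S(S(add(Z, mul(SZ, SSZ)))))))
  [9] S(S(S(S(S(mul(SZ, SSZ))))))
  [10] S(S(S(S(S(add(SSZ, mul(Z, SSZ)))))))
  [11] S(S(S(S(S(S(add(SZ, mul(Z, SSZ))))))))
  [12] S(S(S(S(S(S(S(add(Z, mul(Z, SSZ)))))))))
  [13] S(S(S(S(S(S(S(mul(Z, SSZ))))))))
  [14] S^7(Z)

Answer: normal form = S^7(Z)  (in 14 steps)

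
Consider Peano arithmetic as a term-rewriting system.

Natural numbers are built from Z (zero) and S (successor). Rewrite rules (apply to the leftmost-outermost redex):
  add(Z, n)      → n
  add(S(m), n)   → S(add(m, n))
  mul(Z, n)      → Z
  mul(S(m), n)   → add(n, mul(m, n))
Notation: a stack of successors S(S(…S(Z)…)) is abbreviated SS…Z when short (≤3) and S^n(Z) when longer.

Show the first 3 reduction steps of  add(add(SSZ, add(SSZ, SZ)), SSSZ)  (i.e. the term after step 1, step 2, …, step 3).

  start: add(add(SSZ, add(SSZ, SZ)), SSSZ)
  →1  add(S(add(SZ, add(SSZ, SZ))), SSSZ)
  →2  S(add(add(SZ, add(SSZ, SZ)), SSSZ))
  →3  S(add(S(add(Z, add(SSZ, SZ))), SSSZ))

Answer: after 3 steps: S(add(S(add(Z, add(SSZ, SZ))), SSSZ))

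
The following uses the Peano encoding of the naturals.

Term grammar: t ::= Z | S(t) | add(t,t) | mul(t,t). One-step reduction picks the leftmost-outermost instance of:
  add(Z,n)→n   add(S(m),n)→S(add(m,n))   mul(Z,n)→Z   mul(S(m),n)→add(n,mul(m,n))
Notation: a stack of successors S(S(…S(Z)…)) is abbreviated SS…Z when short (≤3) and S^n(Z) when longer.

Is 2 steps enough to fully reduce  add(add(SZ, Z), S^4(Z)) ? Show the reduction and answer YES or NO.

  start: add(add(SZ, Z), S^4(Z))
  →1  add(S(add(Z, Z)), S^4(Z))
  →2  S(add(add(Z, Z), S^4(Z)))

Answer: NO — after 2 steps the term is S(add(add(Z, Z), S^4(Z))), not yet normal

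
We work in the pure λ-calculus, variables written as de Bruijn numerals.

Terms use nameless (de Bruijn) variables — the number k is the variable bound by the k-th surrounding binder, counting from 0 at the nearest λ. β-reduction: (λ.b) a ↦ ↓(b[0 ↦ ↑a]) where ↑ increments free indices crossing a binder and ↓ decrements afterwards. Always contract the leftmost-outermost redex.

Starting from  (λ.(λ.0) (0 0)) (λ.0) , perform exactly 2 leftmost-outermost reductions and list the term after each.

  start: (λ.(λ.0) (0 0)) (λ.0)
  [1] (λ.0) ((λ.0) (λ.0))
  [2] (λ.0) (λ.0)

Answer: after 2 steps: (λ.0) (λ.0)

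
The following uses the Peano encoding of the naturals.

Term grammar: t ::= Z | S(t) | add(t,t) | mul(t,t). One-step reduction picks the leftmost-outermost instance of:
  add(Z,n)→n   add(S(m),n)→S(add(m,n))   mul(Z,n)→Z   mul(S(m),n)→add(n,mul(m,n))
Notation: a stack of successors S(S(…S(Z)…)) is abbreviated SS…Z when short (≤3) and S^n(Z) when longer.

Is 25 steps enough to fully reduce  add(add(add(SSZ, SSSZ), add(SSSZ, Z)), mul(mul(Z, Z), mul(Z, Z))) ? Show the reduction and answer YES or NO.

Answer: YES — reaches normal form S^8(Z) in 24 ≤ 25 steps

Working:
  start: add(add(add(SSZ, SSSZ), add(SSSZ, Z)), mul(mul(Z, Z), mul(Z, Z)))
  [1] add(add(S(add(SZ, SSSZ)), add(SSSZ, Z)), mul(mul(Z, Z), mul(Z, Z)))
  [2] add(S(add(add(SZ, SSSZ), add(SSSZ, Z))), mul(mul(Z, Z), mul(Z, Z)))
  [3] S(add(add(add(SZ, SSSZ), add(SSSZ, Z)), mul(mul(Z, Z), mul(Z, Z))))
  [4] S(add(add(S(add(Z, SSSZ)), add(SSSZ, Z)), mul(mul(Z, Z), mul(Z, Z))))
  [5] S(add(S(add(add(Z, SSSZ), add(SSSZ, Z))), mul(mul(Z, Z), mul(Z, Z))))
  [6] S(S(add(add(add(Z, SSSZ), add(SSSZ, Z)), mul(mul(Z, Z), mul(Z, Z)))))
  [7] S(S(add(add(SSSZ, add(SSSZ, Z)), mul(mul(Z, Z), mul(Z, Z)))))
  [8] S(S(add(S(add(SSZ, add(SSSZ, Z))), mul(mul(Z, Z), mul(Z, Z)))))
  [9] S(S(S(add(add(SSZ, add(SSSZ, Z)), mul(mul(Z, Z), mul(Z, Z))))))
  [10] S(S(S(add(S(add(SZ, add(SSSZ, Z))), mul(mul(Z, Z), mul(Z, Z))))))
  [11] S(S(S(S(add(add(SZ, add(SSSZ, Z)), mul(mul(Z, Z), mul(Z, Z)))))))
  [12] S(S(S(S(add(S(add(Z, add(SSSZ, Z))), mul(mul(Z, Z), mul(Z, Z)))))))
  [13] S(S(S(S(S(add(add(Z, add(SSSZ, Z)), mul(mul(Z, Z), mul(Z, Z))))))))
  [14] S(S(S(S(S(add(add(SSSZ, Z), mul(mul(Z, Z), mul(Z, Z))))))))
  [15] S(S(S(S(S(add(S(add(SSZ, Z)), mul(mul(Z, Z), mul(Z, Z))))))))
  [16] S(S(S(S(S(S(add(add(SSZ, Z), mul(mul(Z, Z), mul(Z, Z)))))))))
  [17] S(S(S(S(S(S(add(S(add(SZ, Z)), mul(mul(Z, Z), mul(Z, Z)))))))))
  [18] S(S(S(S(S(S(S(add(add(SZ, Z), mul(mul(Z, Z), mul(Z, Z))))))))))
  [19] S(S(S(S(S(S(S(add(S(add(Z, Z)), mul(mul(Z, Z), mul(Z, Z))))))))))
  [20] S(S(S(S(S(S(S(S(add(add(Z, Z), mul(mul(Z, Z), mul(Z, Z)))))))))))
  [21] S(S(S(S(S(S(S(S(add(Z, mul(mul(Z, Z), mul(Z, Z)))))))))))
  [22] S(S(S(S(S(S(S(S(mul(mul(Z, Z), mul(Z, Z))))))))))
  [23] S(S(S(S(S(S(S(S(mul(Z, mul(Z, Z))))))))))
  [24] S^8(Z)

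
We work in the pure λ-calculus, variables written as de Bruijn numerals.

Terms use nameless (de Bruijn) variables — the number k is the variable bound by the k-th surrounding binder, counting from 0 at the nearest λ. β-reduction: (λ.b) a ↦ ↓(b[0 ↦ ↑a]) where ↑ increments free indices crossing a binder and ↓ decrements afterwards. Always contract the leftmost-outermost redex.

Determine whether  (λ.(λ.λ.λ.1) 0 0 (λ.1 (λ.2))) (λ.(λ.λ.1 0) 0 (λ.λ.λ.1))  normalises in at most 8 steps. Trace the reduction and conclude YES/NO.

Answer: YES — reaches normal form λ.0 (λ.λ.λ.1) in 6 ≤ 8 steps

Derivation:
  start: (λ.(λ.λ.λ.1) 0 0 (λ.1 (λ.2))) (λ.(λ.λ.1 0) 0 (λ.λ.λ.1))
  [1] (λ.λ.λ.1) (λ.(λ.λ.1 0) 0 (λ.λ.λ.1)) (λ.(λ.λ.1 0) 0 (λ.λ.λ.1)) (λ.(λ.(λ.λ.1 0) 0 (λ.λ.λ.1)) (λ.λ.(λ.λ.1 0) 0 (λ.λ.λ.1)))
  [2] (λ.λ.1) (λ.(λ.λ.1 0) 0 (λ.λ.λ.1)) (λ.(λ.(λ.λ.1 0) 0 (λ.λ.λ.1)) (λ.λ.(λ.λ.1 0) 0 (λ.λ.λ.1)))
  [3] (λ.λ.(λ.λ.1 0) 0 (λ.λ.λ.1)) (λ.(λ.(λ.λ.1 0) 0 (λ.λ.λ.1)) (λ.λ.(λ.λ.1 0) 0 (λ.λ.λ.1)))
  [4] λ.(λ.λ.1 0) 0 (λ.λ.λ.1)
  [5] λ.(λ.1 0) (λ.λ.λ.1)
  [6] λ.0 (λ.λ.λ.1)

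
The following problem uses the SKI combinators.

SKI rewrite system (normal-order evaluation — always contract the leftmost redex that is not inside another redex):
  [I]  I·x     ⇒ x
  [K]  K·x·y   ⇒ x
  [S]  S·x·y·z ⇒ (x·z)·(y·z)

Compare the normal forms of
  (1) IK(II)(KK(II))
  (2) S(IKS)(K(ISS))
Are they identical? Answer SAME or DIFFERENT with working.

Answer: DIFFERENT — A ⇓ I, B ⇓ S(KS)(K(SS))

Derivation:
Term A:
  start: IK(II)(KK(II))
  →1  K(II)(KK(II))
  →2  II
  →3  I

Term B:
  start: S(IKS)(K(ISS))
  →1  S(KS)(K(ISS))
  →2  S(KS)(K(SS))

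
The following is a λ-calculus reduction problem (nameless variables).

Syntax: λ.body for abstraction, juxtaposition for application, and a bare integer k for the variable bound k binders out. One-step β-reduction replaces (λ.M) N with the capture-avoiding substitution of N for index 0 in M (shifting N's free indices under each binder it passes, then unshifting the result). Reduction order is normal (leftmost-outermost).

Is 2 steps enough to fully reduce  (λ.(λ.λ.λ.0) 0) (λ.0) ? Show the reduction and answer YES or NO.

Answer: YES — reaches normal form λ.λ.0 in 2 ≤ 2 steps

Reduction:
  start: (λ.(λ.λ.λ.0) 0) (λ.0)
  →1  (λ.λ.λ.0) (λ.0)
  →2  λ.λ.0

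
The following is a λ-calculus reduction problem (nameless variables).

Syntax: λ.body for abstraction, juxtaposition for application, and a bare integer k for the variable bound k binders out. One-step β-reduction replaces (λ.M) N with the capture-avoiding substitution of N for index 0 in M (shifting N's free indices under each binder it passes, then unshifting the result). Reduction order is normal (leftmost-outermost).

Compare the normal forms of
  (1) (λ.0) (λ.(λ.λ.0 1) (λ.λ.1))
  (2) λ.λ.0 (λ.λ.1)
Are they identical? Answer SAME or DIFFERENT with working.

Answer: SAME — A ⇓ λ.λ.0 (λ.λ.1), B ⇓ λ.λ.0 (λ.λ.1)

Derivation:
Term A:
  start: (λ.0) (λ.(λ.λ.0 1) (λ.λ.1))
  →1  λ.(λ.λ.0 1) (λ.λ.1)
  →2  λ.λ.0 (λ.λ.1)

Term B:
  start: λ.λ.0 (λ.λ.1)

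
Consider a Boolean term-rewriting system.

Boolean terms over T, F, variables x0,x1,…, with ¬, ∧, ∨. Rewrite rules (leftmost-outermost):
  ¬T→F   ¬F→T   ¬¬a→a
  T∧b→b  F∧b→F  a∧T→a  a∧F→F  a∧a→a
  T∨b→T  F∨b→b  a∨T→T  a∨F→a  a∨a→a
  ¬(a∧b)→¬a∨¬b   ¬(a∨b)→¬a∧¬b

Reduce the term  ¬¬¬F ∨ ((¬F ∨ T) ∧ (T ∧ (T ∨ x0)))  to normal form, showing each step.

Answer: normal form = T  (in 3 steps)

Derivation:
  start: ¬¬¬F ∨ ((¬F ∨ T) ∧ (T ∧ (T ∨ x0)))
  [1] ¬F ∨ ((¬F ∨ T) ∧ (T ∧ (T ∨ x0)))
  [2] T ∨ ((¬F ∨ T) ∧ (T ∧ (T ∨ x0)))
  [3] T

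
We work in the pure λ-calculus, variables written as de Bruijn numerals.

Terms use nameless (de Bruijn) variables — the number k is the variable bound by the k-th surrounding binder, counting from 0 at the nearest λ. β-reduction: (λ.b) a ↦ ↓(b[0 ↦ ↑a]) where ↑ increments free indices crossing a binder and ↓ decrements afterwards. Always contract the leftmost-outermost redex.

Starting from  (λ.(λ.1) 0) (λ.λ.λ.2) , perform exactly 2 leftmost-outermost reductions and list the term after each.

Answer: after 2 steps: λ.λ.λ.2

Working:
  start: (λ.(λ.1) 0) (λ.λ.λ.2)
  [1] (λ.λ.λ.λ.2) (λ.λ.λ.2)
  [2] λ.λ.λ.2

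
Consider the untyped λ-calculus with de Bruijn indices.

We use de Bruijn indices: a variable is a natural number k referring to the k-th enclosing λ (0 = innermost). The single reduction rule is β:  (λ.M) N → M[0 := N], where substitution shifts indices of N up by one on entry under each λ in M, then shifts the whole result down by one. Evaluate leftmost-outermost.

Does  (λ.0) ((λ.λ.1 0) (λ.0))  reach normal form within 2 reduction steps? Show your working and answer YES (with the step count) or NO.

Answer: NO — after 2 steps the term is λ.(λ.0) 0, not yet normal

Working:
  start: (λ.0) ((λ.λ.1 0) (λ.0))
  [1] (λ.λ.1 0) (λ.0)
  [2] λ.(λ.0) 0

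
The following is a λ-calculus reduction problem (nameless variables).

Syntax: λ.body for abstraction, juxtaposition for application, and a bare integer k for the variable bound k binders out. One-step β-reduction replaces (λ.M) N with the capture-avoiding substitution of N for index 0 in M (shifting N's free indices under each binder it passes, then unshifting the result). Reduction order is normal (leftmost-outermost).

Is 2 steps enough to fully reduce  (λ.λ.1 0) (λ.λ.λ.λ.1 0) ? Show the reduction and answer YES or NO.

  start: (λ.λ.1 0) (λ.λ.λ.λ.1 0)
  →1  λ.(λ.λ.λ.λ.1 0) 0
  →2  λ.λ.λ.λ.1 0

Answer: YES — reaches normal form λ.λ.λ.λ.1 0 in 2 ≤ 2 steps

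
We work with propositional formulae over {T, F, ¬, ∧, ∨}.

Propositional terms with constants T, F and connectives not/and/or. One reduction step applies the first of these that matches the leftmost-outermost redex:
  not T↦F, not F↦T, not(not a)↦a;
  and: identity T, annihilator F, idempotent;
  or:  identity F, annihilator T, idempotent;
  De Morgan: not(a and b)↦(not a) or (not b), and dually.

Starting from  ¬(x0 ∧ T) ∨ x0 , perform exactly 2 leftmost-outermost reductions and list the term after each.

Answer: after 2 steps: (¬x0 ∨ F) ∨ x0

Derivation:
  start: ¬(x0 ∧ T) ∨ x0
  [1] (¬x0 ∨ ¬T) ∨ x0
  [2] (¬x0 ∨ F) ∨ x0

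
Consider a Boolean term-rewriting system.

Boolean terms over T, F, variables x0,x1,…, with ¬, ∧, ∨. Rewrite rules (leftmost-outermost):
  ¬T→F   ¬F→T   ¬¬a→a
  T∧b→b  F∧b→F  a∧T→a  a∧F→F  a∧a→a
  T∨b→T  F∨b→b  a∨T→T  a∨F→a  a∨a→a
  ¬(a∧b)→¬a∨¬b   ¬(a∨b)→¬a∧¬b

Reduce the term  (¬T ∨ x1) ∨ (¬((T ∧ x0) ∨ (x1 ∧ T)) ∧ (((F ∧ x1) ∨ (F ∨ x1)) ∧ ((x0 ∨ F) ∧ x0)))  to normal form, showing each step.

Answer: normal form = x1 ∨ ((¬x0 ∧ ¬x1) ∧ (x1 ∧ x0))  (in 14 steps)

Working:
  start: (¬T ∨ x1) ∨ (¬((T ∧ x0) ∨ (x1 ∧ T)) ∧ (((F ∧ x1) ∨ (F ∨ x1)) ∧ ((x0 ∨ F) ∧ x0)))
  →1  (F ∨ x1) ∨ (¬((T ∧ x0) ∨ (x1 ∧ T)) ∧ (((F ∧ x1) ∨ (F ∨ x1)) ∧ ((x0 ∨ F) ∧ x0)))
  →2  x1 ∨ (¬((T ∧ x0) ∨ (x1 ∧ T)) ∧ (((F ∧ x1) ∨ (F ∨ x1)) ∧ ((x0 ∨ F) ∧ x0)))
  →3  x1 ∨ ((¬(T ∧ x0) ∧ ¬(x1 ∧ T)) ∧ (((F ∧ x1) ∨ (F ∨ x1)) ∧ ((x0 ∨ F) ∧ x0)))
  →4  x1 ∨ (((¬T ∨ ¬x0) ∧ ¬(x1 ∧ T)) ∧ (((F ∧ x1) ∨ (F ∨ x1)) ∧ ((x0 ∨ F) ∧ x0)))
  →5  x1 ∨ (((F ∨ ¬x0) ∧ ¬(x1 ∧ T)) ∧ (((F ∧ x1) ∨ (F ∨ x1)) ∧ ((x0 ∨ F) ∧ x0)))
  →6  x1 ∨ ((¬x0 ∧ ¬(x1 ∧ T)) ∧ (((F ∧ x1) ∨ (F ∨ x1)) ∧ ((x0 ∨ F) ∧ x0)))
  →7  x1 ∨ ((¬x0 ∧ (¬x1 ∨ ¬T)) ∧ (((F ∧ x1) ∨ (F ∨ x1)) ∧ ((x0 ∨ F) ∧ x0)))
  →8  x1 ∨ ((¬x0 ∧ (¬x1 ∨ F)) ∧ (((F ∧ x1) ∨ (F ∨ x1)) ∧ ((x0 ∨ F) ∧ x0)))
  →9  x1 ∨ ((¬x0 ∧ ¬x1) ∧ (((F ∧ x1) ∨ (F ∨ x1)) ∧ ((x0 ∨ F) ∧ x0)))
  →10  x1 ∨ ((¬x0 ∧ ¬x1) ∧ ((F ∨ (F ∨ x1)) ∧ ((x0 ∨ F) ∧ x0)))
  →11  x1 ∨ ((¬x0 ∧ ¬x1) ∧ ((F ∨ x1) ∧ ((x0 ∨ F) ∧ x0)))
  →12  x1 ∨ ((¬x0 ∧ ¬x1) ∧ (x1 ∧ ((x0 ∨ F) ∧ x0)))
  →13  x1 ∨ ((¬x0 ∧ ¬x1) ∧ (x1 ∧ (x0 ∧ x0)))
  →14  x1 ∨ ((¬x0 ∧ ¬x1) ∧ (x1 ∧ x0))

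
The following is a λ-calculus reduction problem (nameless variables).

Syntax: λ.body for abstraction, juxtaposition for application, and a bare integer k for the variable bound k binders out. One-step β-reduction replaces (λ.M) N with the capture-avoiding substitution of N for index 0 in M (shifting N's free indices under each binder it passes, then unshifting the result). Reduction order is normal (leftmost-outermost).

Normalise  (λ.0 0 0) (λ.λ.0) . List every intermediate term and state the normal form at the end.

  start: (λ.0 0 0) (λ.λ.0)
  step 1: (λ.λ.0) (λ.λ.0) (λ.λ.0)
  step 2: (λ.0) (λ.λ.0)
  step 3: λ.λ.0

Answer: normal form = λ.λ.0  (in 3 steps)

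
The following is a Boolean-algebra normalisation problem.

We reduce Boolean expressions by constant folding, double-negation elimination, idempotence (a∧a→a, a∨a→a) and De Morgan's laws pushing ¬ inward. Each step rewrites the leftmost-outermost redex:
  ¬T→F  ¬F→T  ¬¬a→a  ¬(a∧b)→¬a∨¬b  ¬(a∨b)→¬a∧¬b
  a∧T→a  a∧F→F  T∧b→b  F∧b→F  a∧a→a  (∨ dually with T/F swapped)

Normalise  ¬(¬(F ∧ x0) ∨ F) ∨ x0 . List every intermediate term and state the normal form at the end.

Answer: normal form = x0  (in 5 steps)

Working:
  start: ¬(¬(F ∧ x0) ∨ F) ∨ x0
  step 1: (¬¬(F ∧ x0) ∧ ¬F) ∨ x0
  step 2: ((F ∧ x0) ∧ ¬F) ∨ x0
  step 3: (F ∧ ¬F) ∨ x0
  step 4: F ∨ x0
  step 5: x0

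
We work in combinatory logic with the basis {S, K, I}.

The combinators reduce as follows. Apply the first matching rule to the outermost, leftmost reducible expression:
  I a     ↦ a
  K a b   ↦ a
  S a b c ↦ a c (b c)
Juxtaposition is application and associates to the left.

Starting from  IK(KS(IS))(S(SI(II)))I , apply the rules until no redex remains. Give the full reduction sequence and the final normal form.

  start: IK(KS(IS))(S(SI(II)))I
  [1] K(KS(IS))(S(SI(II)))I
  [2] KS(IS)I
  [3] SI

Answer: normal form = SI  (in 3 steps)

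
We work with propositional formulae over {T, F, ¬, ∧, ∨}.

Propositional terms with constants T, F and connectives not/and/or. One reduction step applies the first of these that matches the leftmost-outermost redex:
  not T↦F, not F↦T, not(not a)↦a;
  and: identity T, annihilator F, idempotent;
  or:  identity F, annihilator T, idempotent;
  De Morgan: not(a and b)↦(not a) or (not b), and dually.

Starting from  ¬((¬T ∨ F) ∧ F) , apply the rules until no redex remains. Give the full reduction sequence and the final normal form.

  start: ¬((¬T ∨ F) ∧ F)
  step 1: ¬(¬T ∨ F) ∨ ¬F
  step 2: (¬¬T ∧ ¬F) ∨ ¬F
  step 3: (T ∧ ¬F) ∨ ¬F
  step 4: ¬F ∨ ¬F
  step 5: ¬F
  step 6: T

Answer: normal form = T  (in 6 steps)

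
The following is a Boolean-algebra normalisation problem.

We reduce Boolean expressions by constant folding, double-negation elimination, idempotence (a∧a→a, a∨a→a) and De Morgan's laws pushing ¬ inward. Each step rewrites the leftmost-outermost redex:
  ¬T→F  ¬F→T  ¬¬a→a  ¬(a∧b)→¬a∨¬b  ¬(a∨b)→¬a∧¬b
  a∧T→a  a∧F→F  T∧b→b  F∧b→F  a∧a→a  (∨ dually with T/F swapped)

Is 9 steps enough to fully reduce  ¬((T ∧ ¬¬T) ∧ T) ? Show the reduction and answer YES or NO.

  start: ¬((T ∧ ¬¬T) ∧ T)
  →1  ¬(T ∧ ¬¬T) ∨ ¬T
  →2  (¬T ∨ ¬¬¬T) ∨ ¬T
  →3  (F ∨ ¬¬¬T) ∨ ¬T
  →4  ¬¬¬T ∨ ¬T
  →5  ¬T ∨ ¬T
  →6  ¬T
  →7  F

Answer: YES — reaches normal form F in 7 ≤ 9 steps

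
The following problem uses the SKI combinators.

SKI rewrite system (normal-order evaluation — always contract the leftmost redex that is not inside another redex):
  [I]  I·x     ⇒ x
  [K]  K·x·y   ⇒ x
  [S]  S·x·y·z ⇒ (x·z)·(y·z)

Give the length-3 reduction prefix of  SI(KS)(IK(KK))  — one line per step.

Answer: after 3 steps: K(KK)(KS(IK(KK)))

Reduction:
  start: SI(KS)(IK(KK))
  [1] I(IK(KK))(KS(IK(KK)))
  [2] IK(KK)(KS(IK(KK)))
  [3] K(KK)(KS(IK(KK)))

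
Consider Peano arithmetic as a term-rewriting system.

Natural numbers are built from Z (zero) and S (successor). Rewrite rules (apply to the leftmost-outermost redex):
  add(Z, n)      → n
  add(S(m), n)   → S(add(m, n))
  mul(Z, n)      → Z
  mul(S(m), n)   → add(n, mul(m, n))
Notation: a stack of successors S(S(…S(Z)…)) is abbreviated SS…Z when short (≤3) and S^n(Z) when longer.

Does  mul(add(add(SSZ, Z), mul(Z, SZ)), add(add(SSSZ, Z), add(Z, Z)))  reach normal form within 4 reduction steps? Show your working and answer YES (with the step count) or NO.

Answer: NO — after 4 steps the term is add(add(S(add(SSZ, Z)), add(Z, Z)), mul(add(add(SZ, Z), mul(Z, SZ)), add(add(SSSZ, Z), add(Z, Z)))), not yet normal

Working:
  start: mul(add(add(SSZ, Z), mul(Z, SZ)), add(add(SSSZ, Z), add(Z, Z)))
  →1  mul(add(S(add(SZ, Z)), mul(Z, SZ)), add(add(SSSZ, Z), add(Z, Z)))
  →2  mul(S(add(add(SZ, Z), mul(Z, SZ))), add(add(SSSZ, Z), add(Z, Z)))
  →3  add(add(add(SSSZ, Z), add(Z, Z)), mul(add(add(SZ, Z), mul(Z, SZ)), add(add(SSSZ, Z), add(Z, Z))))
  →4  add(add(S(add(SSZ, Z)), add(Z, Z)), mul(add(add(SZ, Z), mul(Z, SZ)), add(add(SSSZ, Z), add(Z, Z))))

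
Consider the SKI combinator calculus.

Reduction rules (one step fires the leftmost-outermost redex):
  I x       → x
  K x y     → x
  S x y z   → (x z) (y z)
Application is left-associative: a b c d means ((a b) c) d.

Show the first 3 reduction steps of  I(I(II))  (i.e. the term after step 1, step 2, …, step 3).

Answer: after 3 steps: I

Working:
  start: I(I(II))
  →1  I(II)
  →2  II
  →3  I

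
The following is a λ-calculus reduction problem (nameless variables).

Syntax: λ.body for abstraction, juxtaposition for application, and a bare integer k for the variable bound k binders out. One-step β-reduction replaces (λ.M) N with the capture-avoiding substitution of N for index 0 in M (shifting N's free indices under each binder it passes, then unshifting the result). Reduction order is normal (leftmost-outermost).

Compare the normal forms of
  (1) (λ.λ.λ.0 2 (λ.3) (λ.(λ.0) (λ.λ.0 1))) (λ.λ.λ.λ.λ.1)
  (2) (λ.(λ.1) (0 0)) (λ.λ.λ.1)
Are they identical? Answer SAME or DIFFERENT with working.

Answer: DIFFERENT — A ⇓ λ.λ.0 (λ.λ.λ.λ.λ.1) (λ.λ.λ.λ.λ.λ.1) (λ.λ.λ.0 1), B ⇓ λ.λ.λ.1

Reduction:
Term A:
  start: (λ.λ.λ.0 2 (λ.3) (λ.(λ.0) (λ.λ.0 1))) (λ.λ.λ.λ.λ.1)
  [1] λ.λ.0 (λ.λ.λ.λ.λ.1) (λ.λ.λ.λ.λ.λ.1) (λ.(λ.0) (λ.λ.0 1))
  [2] λ.λ.0 (λ.λ.λ.λ.λ.1) (λ.λ.λ.λ.λ.λ.1) (λ.λ.λ.0 1)

Term B:
  start: (λ.(λ.1) (0 0)) (λ.λ.λ.1)
  [1] (λ.λ.λ.λ.1) ((λ.λ.λ.1) (λ.λ.λ.1))
  [2] λ.λ.λ.1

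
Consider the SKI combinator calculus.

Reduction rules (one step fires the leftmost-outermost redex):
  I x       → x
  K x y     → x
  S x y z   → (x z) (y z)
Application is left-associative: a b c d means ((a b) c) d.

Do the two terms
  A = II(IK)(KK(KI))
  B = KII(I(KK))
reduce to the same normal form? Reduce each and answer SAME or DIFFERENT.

Answer: SAME — A ⇓ KK, B ⇓ KK

Working:
Term A:
  start: II(IK)(KK(KI))
  [1] I(IK)(KK(KI))
  [2] IK(KK(KI))
  [3] K(KK(KI))
  [4] KK

Term B:
  start: KII(I(KK))
  [1] I(I(KK))
  [2] I(KK)
  [3] KK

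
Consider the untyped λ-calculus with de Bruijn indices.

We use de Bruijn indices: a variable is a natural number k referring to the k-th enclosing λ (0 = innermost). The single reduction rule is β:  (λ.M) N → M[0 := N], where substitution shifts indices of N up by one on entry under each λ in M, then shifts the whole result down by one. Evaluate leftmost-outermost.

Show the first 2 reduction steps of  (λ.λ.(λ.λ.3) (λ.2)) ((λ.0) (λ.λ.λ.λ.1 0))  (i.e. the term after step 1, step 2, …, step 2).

Answer: after 2 steps: λ.λ.(λ.0) (λ.λ.λ.λ.1 0)

Derivation:
  start: (λ.λ.(λ.λ.3) (λ.2)) ((λ.0) (λ.λ.λ.λ.1 0))
  [1] λ.(λ.λ.(λ.0) (λ.λ.λ.λ.1 0)) (λ.(λ.0) (λ.λ.λ.λ.1 0))
  [2] λ.λ.(λ.0) (λ.λ.λ.λ.1 0)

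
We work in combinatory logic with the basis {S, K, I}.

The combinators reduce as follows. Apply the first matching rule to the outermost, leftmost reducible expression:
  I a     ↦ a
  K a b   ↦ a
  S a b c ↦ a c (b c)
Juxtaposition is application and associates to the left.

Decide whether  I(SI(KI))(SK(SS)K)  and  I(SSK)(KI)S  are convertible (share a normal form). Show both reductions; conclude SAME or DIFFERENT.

Term A:
  start: I(SI(KI))(SK(SS)K)
  →1  SI(KI)(SK(SS)K)
  →2  I(SK(SS)K)(KI(SK(SS)K))
  →3  SK(SS)K(KI(SK(SS)K))
  →4  KK(SSK)(KI(SK(SS)K))
  →5  K(KI(SK(SS)K))
  →6  KI

Term B:
  start: I(SSK)(KI)S
  →1  SSK(KI)S
  →2  S(KI)(K(KI))S
  →3  KIS(K(KI)S)
  →4  I(K(KI)S)
  →5  K(KI)S
  →6  KI

Answer: SAME — A ⇓ KI, B ⇓ KI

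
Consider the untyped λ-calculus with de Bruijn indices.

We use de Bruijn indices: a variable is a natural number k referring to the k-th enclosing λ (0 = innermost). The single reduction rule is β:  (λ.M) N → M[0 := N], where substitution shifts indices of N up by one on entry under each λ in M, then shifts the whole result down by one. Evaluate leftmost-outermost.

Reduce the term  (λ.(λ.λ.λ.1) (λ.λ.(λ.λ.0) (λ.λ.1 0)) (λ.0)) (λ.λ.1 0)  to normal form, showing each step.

Answer: normal form = λ.λ.0  (in 3 steps)

Working:
  start: (λ.(λ.λ.λ.1) (λ.λ.(λ.λ.0) (λ.λ.1 0)) (λ.0)) (λ.λ.1 0)
  step 1: (λ.λ.λ.1) (λ.λ.(λ.λ.0) (λ.λ.1 0)) (λ.0)
  step 2: (λ.λ.1) (λ.0)
  step 3: λ.λ.0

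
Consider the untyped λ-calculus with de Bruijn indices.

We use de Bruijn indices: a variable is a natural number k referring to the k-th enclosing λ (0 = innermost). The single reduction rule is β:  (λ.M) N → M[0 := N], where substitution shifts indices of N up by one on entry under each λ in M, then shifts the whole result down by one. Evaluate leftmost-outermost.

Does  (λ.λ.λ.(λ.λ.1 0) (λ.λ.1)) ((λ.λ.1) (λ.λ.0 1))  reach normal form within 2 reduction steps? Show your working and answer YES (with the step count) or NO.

  start: (λ.λ.λ.(λ.λ.1 0) (λ.λ.1)) ((λ.λ.1) (λ.λ.0 1))
  step 1: λ.λ.(λ.λ.1 0) (λ.λ.1)
  step 2: λ.λ.λ.(λ.λ.1) 0

Answer: NO — after 2 steps the term is λ.λ.λ.(λ.λ.1) 0, not yet normal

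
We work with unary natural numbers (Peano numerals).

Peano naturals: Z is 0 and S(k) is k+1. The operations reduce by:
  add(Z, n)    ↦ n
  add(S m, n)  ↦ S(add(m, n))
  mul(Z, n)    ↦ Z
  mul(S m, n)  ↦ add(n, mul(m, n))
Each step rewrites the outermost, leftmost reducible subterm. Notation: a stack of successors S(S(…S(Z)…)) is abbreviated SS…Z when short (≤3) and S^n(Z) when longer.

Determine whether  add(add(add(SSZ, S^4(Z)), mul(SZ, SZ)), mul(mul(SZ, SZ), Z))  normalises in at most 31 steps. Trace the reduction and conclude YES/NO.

Answer: YES — reaches normal form S^7(Z) in 29 ≤ 31 steps

Reduction:
  start: add(add(add(SSZ, S^4(Z)), mul(SZ, SZ)), mul(mul(SZ, SZ), Z))
  [1] add(add(S(add(SZ, S^4(Z))), mul(SZ, SZ)), mul(mul(SZ, SZ), Z))
  [2] add(S(add(add(SZ, S^4(Z)), mul(SZ, SZ))), mul(mul(SZ, SZ), Z))
  [3] S(add(add(add(SZ, S^4(Z)), mul(SZ, SZ)), mul(mul(SZ, SZ), Z)))
  [4] S(add(add(S(add(Z, S^4(Z))), mul(SZ, SZ)), mul(mul(SZ, SZ), Z)))
  [5] S(add(S(add(add(Z, S^4(Z)), mul(SZ, SZ))), mul(mul(SZ, SZ), Z)))
  [6] S(S(add(add(add(Z, S^4(Z)), mul(SZ, SZ)), mul(mul(SZ, SZ), Z))))
  [7] S(S(add(add(S^4(Z), mul(SZ, SZ)), mul(mul(SZ, SZ), Z))))
  [8] S(S(add(S(add(SSSZ, mul(SZ, SZ))), mul(mul(SZ, SZ), Z))))
  [9] S(S(S(add(add(SSSZ, mul(SZ, SZ)), mul(mul(SZ, SZ), Z)))))
  [10] S(S(S(add(S(add(SSZ, mul(SZ, SZ))), mul(mul(SZ, SZ), Z)))))
  [11] S(S(S(S(add(add(SSZ, mul(SZ, SZ)), mul(mul(SZ, SZ), Z))))))
  [12] S(S(S(S(add(S(add(SZ, mul(SZ, SZ))), mul(mul(SZ, SZ), Z))))))
  [13] S(S(S(S(S(add(add(SZ, mul(SZ, SZ)), mul(mul(SZ, SZ), Z)))))))
  [14] S(S(S(S(S(add(S(add(Z, mul(SZ, SZ))), mul(mul(SZ, SZ), Z)))))))
  [15] S(S(S(S(S(S(add(add(Z, mul(SZ, SZ)), mul(mul(SZ, SZ), Z))))))))
  [16] S(S(S(S(S(S(add(mul(SZ, SZ), mul(mul(SZ, SZ), Z))))))))
  [17] S(S(S(S(S(S(add(add(SZ, mul(Z, SZ)), mul(mul(SZ, SZ), Z))))))))
  [18] S(S(S(S(S(S(add(S(add(Z, mul(Z, SZ))), mul(mul(SZ, SZ), Z))))))))
  [19] S(S(S(S(S(S(S(add(add(Z, mul(Z, SZ)), mul(mul(SZ, SZ), Z)))))))))
  [20] S(S(S(S(S(S(S(add(mul(Z, SZ), mul(mul(SZ, SZ), Z)))))))))
  [21] S(S(S(S(S(S(S(add(Z, mul(mul(SZ, SZ), Z)))))))))
  [22] S(S(S(S(S(S(S(mul(mul(SZ, SZ), Z))))))))
  [23] S(S(S(S(S(S(S(mul(add(SZ, mul(Z, SZ)), Z))))))))
  [24] S(S(S(S(S(S(S(mul(S(add(Z, mul(Z, SZ))), Z))))))))
  [25] S(S(S(S(S(S(S(add(Z, mul(add(Z, mul(Z, SZ)), Z)))))))))
  [26] S(S(S(S(S(S(S(mul(add(Z, mul(Z, SZ)), Z))))))))
  [27] S(S(S(S(S(S(S(mul(mul(Z, SZ), Z))))))))
  [28] S(S(S(S(S(S(S(mul(Z, Z))))))))
  [29] S^7(Z)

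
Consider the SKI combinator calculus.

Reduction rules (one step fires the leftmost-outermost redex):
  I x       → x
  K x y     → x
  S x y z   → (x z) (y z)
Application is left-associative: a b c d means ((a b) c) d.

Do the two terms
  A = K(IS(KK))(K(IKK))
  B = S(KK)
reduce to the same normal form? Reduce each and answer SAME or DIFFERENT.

Term A:
  start: K(IS(KK))(K(IKK))
  →1  IS(KK)
  →2  S(KK)

Term B:
  start: S(KK)

Answer: SAME — A ⇓ S(KK), B ⇓ S(KK)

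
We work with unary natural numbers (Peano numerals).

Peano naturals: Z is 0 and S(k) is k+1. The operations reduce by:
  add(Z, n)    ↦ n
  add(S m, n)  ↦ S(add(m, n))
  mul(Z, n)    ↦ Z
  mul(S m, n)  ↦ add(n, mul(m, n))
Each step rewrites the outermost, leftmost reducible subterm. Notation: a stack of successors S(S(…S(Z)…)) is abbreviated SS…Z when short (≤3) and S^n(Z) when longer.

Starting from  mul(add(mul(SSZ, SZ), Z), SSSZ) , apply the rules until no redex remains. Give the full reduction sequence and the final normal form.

  start: mul(add(mul(SSZ, SZ), Z), SSSZ)
  →1  mul(add(add(SZ, mul(SZ, SZ)), Z), SSSZ)
  →2  mul(add(S(add(Z, mul(SZ, SZ))), Z), SSSZ)
  →3  mul(S(add(add(Z, mul(SZ, SZ)), Z)), SSSZ)
  →4  add(SSSZ, mul(add(add(Z, mul(SZ, SZ)), Z), SSSZ))
  →5  S(add(SSZ, mul(add(add(Z, mul(SZ, SZ)), Z), SSSZ)))
  →6  S(S(add(SZ, mul(add(add(Z, mul(SZ, SZ)), Z), SSSZ))))
  →7  S(S(S(add(Z, mul(add(add(Z, mul(SZ, SZ)), Z), SSSZ)))))
  →8  S(S(S(mul(add(add(Z, mul(SZ, SZ)), Z), SSSZ))))
  →9  S(S(S(mul(add(mul(SZ, SZ), Z), SSSZ))))
  →10  S(S(S(mul(add(add(SZ, mul(Z, SZ)), Z), SSSZ))))
  →11  S(S(S(mul(add(S(add(Z, mul(Z, SZ))), Z), SSSZ))))
  →12  S(S(S(mul(S(add(add(Z, mul(Z, SZ)), Z)), SSSZ))))
  →13  S(S(S(add(SSSZ, mul(add(add(Z, mul(Z, SZ)), Z), SSSZ)))))
  →14  S(S(S(S(add(SSZ, mul(add(add(Z, mul(Z, SZ)), Z), SSSZ))))))
  →15  S(S(S(S(S(add(SZ, mul(add(add(Z, mul(Z, SZ)), Z), SSSZ)))))))
  →16  S(S(S(S(S(S(add(Z, mul(add(add(Z, mul(Z, SZ)), Z), SSSZ))))))))
  →17  S(S(S(S(S(S(mul(add(add(Z, mul(Z, SZ)), Z), SSSZ)))))))
  →18  S(S(S(S(S(S(mul(add(mul(Z, SZ), Z), SSSZ)))))))
  →19  S(S(S(S(S(S(mul(add(Z, Z), SSSZ)))))))
  →20  S(S(S(S(S(S(mul(Z, SSSZ)))))))
  →21  S^6(Z)

Answer: normal form = S^6(Z)  (in 21 steps)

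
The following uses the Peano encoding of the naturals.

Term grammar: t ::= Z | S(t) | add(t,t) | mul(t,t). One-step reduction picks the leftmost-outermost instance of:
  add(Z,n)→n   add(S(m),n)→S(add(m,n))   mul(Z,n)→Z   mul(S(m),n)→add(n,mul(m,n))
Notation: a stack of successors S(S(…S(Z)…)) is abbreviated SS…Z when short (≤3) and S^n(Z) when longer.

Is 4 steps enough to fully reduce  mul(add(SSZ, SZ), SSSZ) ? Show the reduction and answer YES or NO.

  start: mul(add(SSZ, SZ), SSSZ)
  [1] mul(S(add(SZ, SZ)), SSSZ)
  [2] add(SSSZ, mul(add(SZ, SZ), SSSZ))
  [3] S(add(SSZ, mul(add(SZ, SZ), SSSZ)))
  [4] S(S(add(SZ, mul(add(SZ, SZ), SSSZ))))

Answer: NO — after 4 steps the term is S(S(add(SZ, mul(add(SZ, SZ), SSSZ)))), not yet normal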